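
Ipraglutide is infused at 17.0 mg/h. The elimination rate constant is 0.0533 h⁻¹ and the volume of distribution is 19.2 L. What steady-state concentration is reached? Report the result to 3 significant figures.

16.6 µg/mL

CL = k · V = 0.0533 × 19.2 = 1.023 L/h
Css = rate / CL = 17.0 / 1.023 ≈ 16.6 µg/mL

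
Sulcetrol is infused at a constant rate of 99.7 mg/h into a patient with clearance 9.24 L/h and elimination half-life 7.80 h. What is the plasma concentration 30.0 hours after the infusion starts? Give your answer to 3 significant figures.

10.0 mg/L

Css = rate / CL = 99.7 / 9.24 = 10.79 mg/L
k = ln 2 / 7.80 = 0.08887 h⁻¹
C(t) = Css (1 − e^(−kt)) = 10.79 × (1 − e^(−2.666)) = 10.79 × 0.9305 ≈ 10.0 mg/L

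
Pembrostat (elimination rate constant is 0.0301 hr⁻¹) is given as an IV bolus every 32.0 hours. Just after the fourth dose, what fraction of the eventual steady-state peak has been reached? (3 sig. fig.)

f_n = 1 − e^(−nkτ) = 1 − e^(−4 × 0.03010 × 32.0) = 1 − e^(−3.853) = 1 − 0.02122 ≈ 0.979

0.979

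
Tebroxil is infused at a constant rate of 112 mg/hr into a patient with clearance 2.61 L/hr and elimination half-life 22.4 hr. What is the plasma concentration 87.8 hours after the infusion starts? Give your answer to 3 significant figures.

Css = rate / CL = 112 / 2.61 = 42.91 µg/mL
k = ln 2 / 22.4 = 0.03094 hr⁻¹
C(t) = Css (1 − e^(−kt)) = 42.91 × (1 − e^(−2.717)) = 42.91 × 0.9339 ≈ 40.1 µg/mL

40.1 µg/mL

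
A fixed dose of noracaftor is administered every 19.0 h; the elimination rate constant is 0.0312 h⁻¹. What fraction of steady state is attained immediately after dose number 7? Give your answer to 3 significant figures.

0.984

f_n = 1 − e^(−nkτ) = 1 − e^(−7 × 0.03120 × 19.0) = 1 − e^(−4.150) = 1 − 0.01577 ≈ 0.984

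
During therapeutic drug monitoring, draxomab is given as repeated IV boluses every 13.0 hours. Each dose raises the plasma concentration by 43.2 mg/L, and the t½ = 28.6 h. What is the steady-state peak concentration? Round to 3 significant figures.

160 mg/L

k = ln 2 / 28.6 = 0.02424 h⁻¹
Fraction remaining after one interval: e^(−kτ) = e^(−0.02424 × 13.0) = 0.7297
R = 1 / (1 − 0.7297) = 3.700
Css,max = 43.2 × 3.700 ≈ 160 mg/L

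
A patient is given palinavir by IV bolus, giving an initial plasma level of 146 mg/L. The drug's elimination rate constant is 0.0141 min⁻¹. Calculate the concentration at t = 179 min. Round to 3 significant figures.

C(t) = C₀ e^(−kt) = 146 × e^(−0.01410 × 179) = 146 × e^(−2.524) = 146 × 0.08015 ≈ 11.7 mg/L

11.7 mg/L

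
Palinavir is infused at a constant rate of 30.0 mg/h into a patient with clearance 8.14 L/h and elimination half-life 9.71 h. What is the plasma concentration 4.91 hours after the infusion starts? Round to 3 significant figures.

Css = rate / CL = 30.0 / 8.14 = 3.686 mg/L
k = ln 2 / 9.71 = 0.07138 h⁻¹
C(t) = Css (1 − e^(−kt)) = 3.686 × (1 − e^(−0.3505)) = 3.686 × 0.2957 ≈ 1.09 mg/L

1.09 mg/L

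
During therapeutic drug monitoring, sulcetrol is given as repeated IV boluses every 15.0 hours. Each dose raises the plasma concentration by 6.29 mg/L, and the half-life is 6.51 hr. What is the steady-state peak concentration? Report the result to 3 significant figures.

k = ln 2 / 6.51 = 0.1065 hr⁻¹
Fraction remaining after one interval: e^(−kτ) = e^(−0.1065 × 15.0) = 0.2025
R = 1 / (1 − 0.2025) = 1.254
Css,max = 6.29 × 1.254 ≈ 7.89 mg/L

7.89 mg/L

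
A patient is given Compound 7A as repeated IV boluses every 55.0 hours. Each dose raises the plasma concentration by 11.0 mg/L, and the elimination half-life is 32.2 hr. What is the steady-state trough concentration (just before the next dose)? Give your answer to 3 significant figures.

k = ln 2 / 32.2 = 0.02153 hr⁻¹
Fraction remaining after one interval: e^(−kτ) = e^(−0.02153 × 55.0) = 0.3061
R = 1 / (1 − 0.3061) = 1.441
Css,max = 11.0 × 1.441 = 15.85 mg/L
Css,min = Css,max × e^(−kτ) = 15.85 × 0.3061 ≈ 4.85 mg/L

4.85 mg/L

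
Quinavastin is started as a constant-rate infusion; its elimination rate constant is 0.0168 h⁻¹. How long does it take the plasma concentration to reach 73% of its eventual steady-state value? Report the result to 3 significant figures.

77.9 hours

f = 1 − e^(−kt)  ⇒  t = −ln(1 − f) / k
t = −ln(1 − 0.73) / 0.01680 = 1.309 / 0.01680 ≈ 77.9 hours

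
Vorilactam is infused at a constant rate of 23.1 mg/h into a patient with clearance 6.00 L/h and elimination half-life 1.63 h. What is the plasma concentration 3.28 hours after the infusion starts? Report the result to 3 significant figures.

Css = rate / CL = 23.1 / 6.00 = 3.850 µg/mL
k = ln 2 / 1.63 = 0.4252 h⁻¹
C(t) = Css (1 − e^(−kt)) = 3.850 × (1 − e^(−1.395)) = 3.850 × 0.7521 ≈ 2.90 µg/mL

2.90 µg/mL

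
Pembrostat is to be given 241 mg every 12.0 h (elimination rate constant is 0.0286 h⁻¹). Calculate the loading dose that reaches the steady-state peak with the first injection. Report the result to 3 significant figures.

830 mg

Accumulation ratio R = 1 / (1 − e^(−kτ)) = 1 / (1 − e^(−0.02860×12.0)) = 1 / (1 − 0.7095) = 3.442
Loading dose = maintenance dose × R = 241 × 3.442 ≈ 830 mg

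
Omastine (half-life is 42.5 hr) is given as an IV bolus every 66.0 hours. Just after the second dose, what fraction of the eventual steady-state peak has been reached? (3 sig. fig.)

k = ln 2 / 42.5 = 0.01631 hr⁻¹
f_n = 1 − e^(−nkτ) = 1 − e^(−2 × 0.01631 × 66.0) = 1 − e^(−2.153) = 1 − 0.1162 ≈ 0.884

0.884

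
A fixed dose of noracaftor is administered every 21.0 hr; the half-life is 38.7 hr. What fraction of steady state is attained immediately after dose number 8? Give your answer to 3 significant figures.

0.951

k = ln 2 / 38.7 = 0.01791 hr⁻¹
f_n = 1 − e^(−nkτ) = 1 − e^(−8 × 0.01791 × 21.0) = 1 − e^(−3.009) = 1 − 0.04934 ≈ 0.951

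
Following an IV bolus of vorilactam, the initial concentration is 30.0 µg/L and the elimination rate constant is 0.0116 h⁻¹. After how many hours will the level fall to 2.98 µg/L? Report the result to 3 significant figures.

199 hours

C(t) = C₀ e^(−kt)  ⇒  t = ln(C₀/C) / k
t = ln(30.0/2.98) / 0.01160 = 2.309 / 0.01160 ≈ 199 hours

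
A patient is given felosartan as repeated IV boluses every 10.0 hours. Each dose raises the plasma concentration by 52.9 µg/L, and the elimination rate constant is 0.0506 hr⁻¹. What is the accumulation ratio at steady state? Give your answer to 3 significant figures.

Fraction remaining after one interval: e^(−kτ) = e^(−0.05060 × 10.0) = 0.6029
R = 1 / (1 − 0.6029) = 1 / 0.3971 ≈ 2.52

2.52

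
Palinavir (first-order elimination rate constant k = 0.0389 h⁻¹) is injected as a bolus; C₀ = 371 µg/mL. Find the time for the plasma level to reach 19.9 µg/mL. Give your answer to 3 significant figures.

C(t) = C₀ e^(−kt)  ⇒  t = ln(C₀/C) / k
t = ln(371/19.9) / 0.03890 = 2.925 / 0.03890 ≈ 75.2 hours

75.2 hours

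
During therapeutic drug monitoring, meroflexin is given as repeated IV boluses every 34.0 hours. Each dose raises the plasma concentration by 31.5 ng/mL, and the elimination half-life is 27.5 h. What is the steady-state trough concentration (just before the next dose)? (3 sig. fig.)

23.2 ng/mL

k = ln 2 / 27.5 = 0.02521 h⁻¹
Fraction remaining after one interval: e^(−kτ) = e^(−0.02521 × 34.0) = 0.4244
R = 1 / (1 − 0.4244) = 1.737
Css,max = 31.5 × 1.737 = 54.73 ng/mL
Css,min = Css,max × e^(−kτ) = 54.73 × 0.4244 ≈ 23.2 ng/mL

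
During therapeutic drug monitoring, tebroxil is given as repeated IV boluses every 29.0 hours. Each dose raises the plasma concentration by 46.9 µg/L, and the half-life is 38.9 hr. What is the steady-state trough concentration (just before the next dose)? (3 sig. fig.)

69.3 µg/L

k = ln 2 / 38.9 = 0.01782 hr⁻¹
Fraction remaining after one interval: e^(−kτ) = e^(−0.01782 × 29.0) = 0.5965
R = 1 / (1 − 0.5965) = 2.478
Css,max = 46.9 × 2.478 = 116.2 µg/L
Css,min = Css,max × e^(−kτ) = 116.2 × 0.5965 ≈ 69.3 µg/L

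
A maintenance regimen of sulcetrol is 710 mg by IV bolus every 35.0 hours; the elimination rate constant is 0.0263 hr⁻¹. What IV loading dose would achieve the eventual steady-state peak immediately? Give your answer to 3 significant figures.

1180 mg

Accumulation ratio R = 1 / (1 − e^(−kτ)) = 1 / (1 − e^(−0.02630×35.0)) = 1 / (1 − 0.3983) = 1.662
Loading dose = maintenance dose × R = 710 × 1.662 ≈ 1180 mg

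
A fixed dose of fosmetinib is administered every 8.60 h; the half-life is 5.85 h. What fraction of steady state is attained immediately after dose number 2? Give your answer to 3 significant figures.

k = ln 2 / 5.85 = 0.1185 h⁻¹
f_n = 1 − e^(−nkτ) = 1 − e^(−2 × 0.1185 × 8.60) = 1 − e^(−2.038) = 1 − 0.1303 ≈ 0.870

0.870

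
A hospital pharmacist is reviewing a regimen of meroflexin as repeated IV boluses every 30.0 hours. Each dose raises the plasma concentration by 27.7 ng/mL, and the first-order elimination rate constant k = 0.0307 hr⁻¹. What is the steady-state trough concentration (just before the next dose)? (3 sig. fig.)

Fraction remaining after one interval: e^(−kτ) = e^(−0.03070 × 30.0) = 0.3981
R = 1 / (1 − 0.3981) = 1.661
Css,max = 27.7 × 1.661 = 46.02 ng/mL
Css,min = Css,max × e^(−kτ) = 46.02 × 0.3981 ≈ 18.3 ng/mL

18.3 ng/mL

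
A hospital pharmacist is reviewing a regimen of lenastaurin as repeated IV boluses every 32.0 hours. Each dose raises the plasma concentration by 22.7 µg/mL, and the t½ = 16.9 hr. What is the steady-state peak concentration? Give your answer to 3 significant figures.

31.1 µg/mL

k = ln 2 / 16.9 = 0.04101 hr⁻¹
Fraction remaining after one interval: e^(−kτ) = e^(−0.04101 × 32.0) = 0.2692
R = 1 / (1 − 0.2692) = 1.368
Css,max = 22.7 × 1.368 ≈ 31.1 µg/mL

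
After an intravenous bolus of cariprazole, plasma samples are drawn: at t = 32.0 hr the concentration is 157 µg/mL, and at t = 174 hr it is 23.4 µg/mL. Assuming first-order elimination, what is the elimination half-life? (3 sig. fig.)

51.7 hours

k = ln(C₁/C₂) / (t₂ − t₁) = ln(157/23.4) / (174 − 32.0)
  = 1.904 / 142.0 = 0.01340 hr⁻¹
t½ = ln 2 / k = ln 2 / 0.01340 ≈ 51.7 hours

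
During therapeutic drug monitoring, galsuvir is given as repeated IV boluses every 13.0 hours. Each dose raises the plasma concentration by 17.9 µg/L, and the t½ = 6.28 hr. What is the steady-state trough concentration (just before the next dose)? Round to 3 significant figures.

k = ln 2 / 6.28 = 0.1104 hr⁻¹
Fraction remaining after one interval: e^(−kτ) = e^(−0.1104 × 13.0) = 0.2381
R = 1 / (1 − 0.2381) = 1.313
Css,max = 17.9 × 1.313 = 23.50 µg/L
Css,min = Css,max × e^(−kτ) = 23.50 × 0.2381 ≈ 5.60 µg/L

5.60 µg/L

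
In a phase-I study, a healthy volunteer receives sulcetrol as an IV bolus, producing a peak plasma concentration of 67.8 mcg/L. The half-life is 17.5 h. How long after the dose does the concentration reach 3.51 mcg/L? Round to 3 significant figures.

k = ln 2 / 17.5 = 0.03961 h⁻¹
C(t) = C₀ e^(−kt)  ⇒  t = ln(C₀/C) / k
t = ln(67.8/3.51) / 0.03961 = 2.961 / 0.03961 ≈ 74.8 hours

74.8 hours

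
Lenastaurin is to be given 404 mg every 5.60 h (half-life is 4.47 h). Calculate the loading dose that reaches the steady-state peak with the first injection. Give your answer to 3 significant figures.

696 mg

k = ln 2 / 4.47 = 0.1551 h⁻¹
Accumulation ratio R = 1 / (1 − e^(−kτ)) = 1 / (1 − e^(−0.1551×5.60)) = 1 / (1 − 0.4196) = 1.723
Loading dose = maintenance dose × R = 404 × 1.723 ≈ 696 mg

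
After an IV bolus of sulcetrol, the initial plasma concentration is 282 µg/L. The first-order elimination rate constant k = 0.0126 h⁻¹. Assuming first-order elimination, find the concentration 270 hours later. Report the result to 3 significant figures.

9.39 µg/L

C(t) = C₀ e^(−kt) = 282 × e^(−0.01260 × 270) = 282 × e^(−3.402) = 282 × 0.03331 ≈ 9.39 µg/L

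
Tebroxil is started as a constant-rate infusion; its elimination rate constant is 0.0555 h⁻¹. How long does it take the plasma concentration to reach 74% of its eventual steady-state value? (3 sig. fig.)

24.3 hours

f = 1 − e^(−kt)  ⇒  t = −ln(1 − f) / k
t = −ln(1 − 0.74) / 0.05550 = 1.347 / 0.05550 ≈ 24.3 hours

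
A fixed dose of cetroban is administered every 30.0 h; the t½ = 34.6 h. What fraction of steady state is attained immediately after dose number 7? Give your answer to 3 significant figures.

0.985

k = ln 2 / 34.6 = 0.02003 h⁻¹
f_n = 1 − e^(−nkτ) = 1 − e^(−7 × 0.02003 × 30.0) = 1 − e^(−4.207) = 1 − 0.01489 ≈ 0.985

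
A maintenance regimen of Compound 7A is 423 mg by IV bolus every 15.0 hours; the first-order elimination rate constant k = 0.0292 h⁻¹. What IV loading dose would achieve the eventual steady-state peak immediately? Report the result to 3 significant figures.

Accumulation ratio R = 1 / (1 − e^(−kτ)) = 1 / (1 − e^(−0.02920×15.0)) = 1 / (1 − 0.6453) = 2.819
Loading dose = maintenance dose × R = 423 × 2.819 ≈ 1190 mg

1190 mg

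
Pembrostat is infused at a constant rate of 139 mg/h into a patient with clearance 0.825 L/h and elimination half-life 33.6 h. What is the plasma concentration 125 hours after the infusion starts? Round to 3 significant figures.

Css = rate / CL = 139 / 0.825 = 168.5 µg/mL
k = ln 2 / 33.6 = 0.02063 h⁻¹
C(t) = Css (1 − e^(−kt)) = 168.5 × (1 − e^(−2.579)) = 168.5 × 0.9241 ≈ 156 µg/mL

156 µg/mL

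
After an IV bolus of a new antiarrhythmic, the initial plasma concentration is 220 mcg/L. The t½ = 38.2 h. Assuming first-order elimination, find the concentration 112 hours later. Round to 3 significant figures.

28.8 mcg/L

k = ln 2 / 38.2 = 0.01815 h⁻¹
112 h is 2.932 half-lives, so C = 220 × (1/2)^2.932 = 220 × 0.1310 ≈ 28.8 mcg/L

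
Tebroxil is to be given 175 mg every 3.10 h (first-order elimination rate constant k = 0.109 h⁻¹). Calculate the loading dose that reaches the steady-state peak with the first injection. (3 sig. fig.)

610 mg

Accumulation ratio R = 1 / (1 − e^(−kτ)) = 1 / (1 − e^(−0.1090×3.10)) = 1 / (1 − 0.7133) = 3.488
Loading dose = maintenance dose × R = 175 × 3.488 ≈ 610 mg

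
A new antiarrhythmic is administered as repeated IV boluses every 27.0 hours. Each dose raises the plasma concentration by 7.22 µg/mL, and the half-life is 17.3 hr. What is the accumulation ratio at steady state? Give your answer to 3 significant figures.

k = ln 2 / 17.3 = 0.04007 hr⁻¹
Fraction remaining after one interval: e^(−kτ) = e^(−0.04007 × 27.0) = 0.3390
R = 1 / (1 − 0.3390) = 1 / 0.6610 ≈ 1.51

1.51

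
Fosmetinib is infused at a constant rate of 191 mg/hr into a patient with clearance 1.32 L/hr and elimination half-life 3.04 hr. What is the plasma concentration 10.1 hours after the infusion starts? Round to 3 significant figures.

Css = rate / CL = 191 / 1.32 = 144.7 µg/mL
k = ln 2 / 3.04 = 0.2280 hr⁻¹
C(t) = Css (1 − e^(−kt)) = 144.7 × (1 − e^(−2.303)) = 144.7 × 0.9000 ≈ 130 µg/mL

130 µg/mL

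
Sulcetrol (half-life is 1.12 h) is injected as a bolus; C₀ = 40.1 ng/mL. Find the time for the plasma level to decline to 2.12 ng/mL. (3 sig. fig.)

4.75 hours

k = ln 2 / 1.12 = 0.6189 h⁻¹
C(t) = C₀ e^(−kt)  ⇒  t = ln(C₀/C) / k
t = ln(40.1/2.12) / 0.6189 = 2.940 / 0.6189 ≈ 4.75 hours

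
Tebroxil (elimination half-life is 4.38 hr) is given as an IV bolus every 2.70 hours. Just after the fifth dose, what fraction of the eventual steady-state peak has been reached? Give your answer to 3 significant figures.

k = ln 2 / 4.38 = 0.1583 hr⁻¹
f_n = 1 − e^(−nkτ) = 1 − e^(−5 × 0.1583 × 2.70) = 1 − e^(−2.136) = 1 − 0.1181 ≈ 0.882

0.882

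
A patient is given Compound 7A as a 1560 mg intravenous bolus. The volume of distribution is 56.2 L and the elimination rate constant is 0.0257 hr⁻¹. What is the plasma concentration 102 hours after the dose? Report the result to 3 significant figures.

C₀ = dose / V = 1560 / 56.2 = 27.76 mg/L
C(t) = C₀ e^(−kt) = 27.76 × e^(−0.02570 × 102) = 27.76 × e^(−2.621) = 27.76 × 0.07270 ≈ 2.02 mg/L

2.02 mg/L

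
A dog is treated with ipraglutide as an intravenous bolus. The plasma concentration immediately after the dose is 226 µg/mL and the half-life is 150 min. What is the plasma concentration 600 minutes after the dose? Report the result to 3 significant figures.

14.1 µg/mL

k = ln 2 / 150 = 0.004621 min⁻¹
C(t) = C₀ e^(−kt) = 226 × e^(−0.004621 × 600) = 226 × e^(−2.773) = 226 × 0.06250 ≈ 14.1 µg/mL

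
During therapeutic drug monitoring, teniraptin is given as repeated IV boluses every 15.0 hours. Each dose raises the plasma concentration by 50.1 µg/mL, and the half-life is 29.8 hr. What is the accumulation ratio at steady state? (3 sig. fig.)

k = ln 2 / 29.8 = 0.02326 hr⁻¹
Fraction remaining after one interval: e^(−kτ) = e^(−0.02326 × 15.0) = 0.7055
R = 1 / (1 − 0.7055) = 1 / 0.2945 ≈ 3.40

3.40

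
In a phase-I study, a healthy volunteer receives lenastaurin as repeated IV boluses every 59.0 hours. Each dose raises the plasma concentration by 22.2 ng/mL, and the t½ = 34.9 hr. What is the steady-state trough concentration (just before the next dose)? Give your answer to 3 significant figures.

9.97 ng/mL

k = ln 2 / 34.9 = 0.01986 hr⁻¹
Fraction remaining after one interval: e^(−kτ) = e^(−0.01986 × 59.0) = 0.3098
R = 1 / (1 − 0.3098) = 1.449
Css,max = 22.2 × 1.449 = 32.17 ng/mL
Css,min = Css,max × e^(−kτ) = 32.17 × 0.3098 ≈ 9.97 ng/mL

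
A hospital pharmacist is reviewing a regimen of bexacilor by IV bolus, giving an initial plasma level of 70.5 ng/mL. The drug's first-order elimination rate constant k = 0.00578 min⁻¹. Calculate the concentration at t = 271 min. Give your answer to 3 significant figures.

C(t) = C₀ e^(−kt) = 70.5 × e^(−0.005780 × 271) = 70.5 × e^(−1.566) = 70.5 × 0.2088 ≈ 14.7 ng/mL

14.7 ng/mL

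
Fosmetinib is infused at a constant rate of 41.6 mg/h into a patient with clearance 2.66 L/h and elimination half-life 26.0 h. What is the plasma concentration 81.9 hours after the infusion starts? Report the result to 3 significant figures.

13.9 µg/mL

Css = rate / CL = 41.6 / 2.66 = 15.64 µg/mL
k = ln 2 / 26.0 = 0.02666 h⁻¹
C(t) = Css (1 − e^(−kt)) = 15.64 × (1 − e^(−2.183)) = 15.64 × 0.8873 ≈ 13.9 µg/mL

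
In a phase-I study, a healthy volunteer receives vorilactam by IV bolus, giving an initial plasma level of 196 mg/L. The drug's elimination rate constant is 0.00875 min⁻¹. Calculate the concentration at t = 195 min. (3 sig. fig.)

C(t) = C₀ e^(−kt) = 196 × e^(−0.008750 × 195) = 196 × e^(−1.706) = 196 × 0.1815 ≈ 35.6 mg/L

35.6 mg/L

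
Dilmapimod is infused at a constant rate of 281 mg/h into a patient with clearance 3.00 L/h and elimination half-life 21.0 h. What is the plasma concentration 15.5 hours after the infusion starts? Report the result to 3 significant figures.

37.5 mg/L

Css = rate / CL = 281 / 3.00 = 93.67 mg/L
k = ln 2 / 21.0 = 0.03301 h⁻¹
C(t) = Css (1 − e^(−kt)) = 93.67 × (1 − e^(−0.5116)) = 93.67 × 0.4005 ≈ 37.5 mg/L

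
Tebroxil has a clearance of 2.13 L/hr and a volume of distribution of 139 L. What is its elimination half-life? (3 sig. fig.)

k = CL / V = 2.13 / 139 = 0.01532 hr⁻¹
t½ = ln 2 / k = ln 2 / 0.01532 ≈ 45.2 hours

45.2 hours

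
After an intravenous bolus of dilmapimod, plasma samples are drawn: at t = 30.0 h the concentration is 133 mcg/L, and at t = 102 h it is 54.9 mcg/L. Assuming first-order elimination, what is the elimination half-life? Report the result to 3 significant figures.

56.4 hours

k = ln(C₁/C₂) / (t₂ − t₁) = ln(133/54.9) / (102 − 30.0)
  = 0.8848 / 72.00 = 0.01229 h⁻¹
t½ = ln 2 / k = ln 2 / 0.01229 ≈ 56.4 hours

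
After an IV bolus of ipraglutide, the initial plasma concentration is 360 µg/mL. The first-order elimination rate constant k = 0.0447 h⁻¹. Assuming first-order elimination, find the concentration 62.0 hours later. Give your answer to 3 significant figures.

22.5 µg/mL

C(t) = C₀ e^(−kt) = 360 × e^(−0.04470 × 62.0) = 360 × e^(−2.771) = 360 × 0.06257 ≈ 22.5 µg/mL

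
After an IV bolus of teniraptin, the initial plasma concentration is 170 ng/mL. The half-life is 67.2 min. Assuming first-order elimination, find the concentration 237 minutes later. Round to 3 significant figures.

k = ln 2 / 67.2 = 0.01031 min⁻¹
C(t) = C₀ e^(−kt) = 170 × e^(−0.01031 × 237) = 170 × e^(−2.445) = 170 × 0.08676 ≈ 14.7 ng/mL

14.7 ng/mL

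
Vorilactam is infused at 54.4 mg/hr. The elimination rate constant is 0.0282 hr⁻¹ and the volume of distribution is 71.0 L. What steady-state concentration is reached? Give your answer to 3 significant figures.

CL = k · V = 0.0282 × 71.0 = 2.002 L/hr
Css = rate / CL = 54.4 / 2.002 ≈ 27.2 µg/mL

27.2 µg/mL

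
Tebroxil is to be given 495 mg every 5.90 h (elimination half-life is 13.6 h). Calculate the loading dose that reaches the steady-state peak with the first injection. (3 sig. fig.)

1910 mg

k = ln 2 / 13.6 = 0.05097 h⁻¹
Accumulation ratio R = 1 / (1 − e^(−kτ)) = 1 / (1 − e^(−0.05097×5.90)) = 1 / (1 − 0.7403) = 3.851
Loading dose = maintenance dose × R = 495 × 3.851 ≈ 1910 mg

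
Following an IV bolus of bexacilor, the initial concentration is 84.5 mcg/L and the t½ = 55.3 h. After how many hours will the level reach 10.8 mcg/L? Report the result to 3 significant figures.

k = ln 2 / 55.3 = 0.01253 h⁻¹
C(t) = C₀ e^(−kt)  ⇒  t = ln(C₀/C) / k
t = ln(84.5/10.8) / 0.01253 = 2.057 / 0.01253 ≈ 164 hours

164 hours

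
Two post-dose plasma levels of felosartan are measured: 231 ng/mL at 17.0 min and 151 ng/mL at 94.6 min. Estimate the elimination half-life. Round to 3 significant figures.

k = ln(C₁/C₂) / (t₂ − t₁) = ln(231/151) / (94.6 − 17.0)
  = 0.4251 / 77.60 = 0.005479 min⁻¹
t½ = ln 2 / k = ln 2 / 0.005479 ≈ 127 minutes

127 minutes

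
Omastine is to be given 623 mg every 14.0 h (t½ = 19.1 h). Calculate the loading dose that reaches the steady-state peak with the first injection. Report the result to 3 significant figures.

1560 mg

k = ln 2 / 19.1 = 0.03629 h⁻¹
Accumulation ratio R = 1 / (1 − e^(−kτ)) = 1 / (1 − e^(−0.03629×14.0)) = 1 / (1 − 0.6017) = 2.510
Loading dose = maintenance dose × R = 623 × 2.510 ≈ 1560 mg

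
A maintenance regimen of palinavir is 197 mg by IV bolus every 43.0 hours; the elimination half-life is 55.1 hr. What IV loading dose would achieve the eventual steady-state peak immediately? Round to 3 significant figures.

472 mg

k = ln 2 / 55.1 = 0.01258 hr⁻¹
Accumulation ratio R = 1 / (1 − e^(−kτ)) = 1 / (1 − e^(−0.01258×43.0)) = 1 / (1 − 0.5822) = 2.394
Loading dose = maintenance dose × R = 197 × 2.394 ≈ 472 mg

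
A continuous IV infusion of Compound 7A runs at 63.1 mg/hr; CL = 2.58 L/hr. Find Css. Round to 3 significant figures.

24.5 µg/mL

Css = infusion rate / CL = 63.1 / 2.58 ≈ 24.5 µg/mL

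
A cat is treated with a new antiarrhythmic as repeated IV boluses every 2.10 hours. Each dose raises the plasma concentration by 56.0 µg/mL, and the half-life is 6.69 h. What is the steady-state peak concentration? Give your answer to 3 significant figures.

286 µg/mL

k = ln 2 / 6.69 = 0.1036 h⁻¹
Fraction remaining after one interval: e^(−kτ) = e^(−0.1036 × 2.10) = 0.8045
R = 1 / (1 − 0.8045) = 5.114
Css,max = 56.0 × 5.114 ≈ 286 µg/mL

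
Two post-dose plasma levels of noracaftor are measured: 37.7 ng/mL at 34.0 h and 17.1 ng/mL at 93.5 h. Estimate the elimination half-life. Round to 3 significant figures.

k = ln(C₁/C₂) / (t₂ − t₁) = ln(37.7/17.1) / (93.5 − 34.0)
  = 0.7906 / 59.50 = 0.01329 h⁻¹
t½ = ln 2 / k = ln 2 / 0.01329 ≈ 52.2 hours

52.2 hours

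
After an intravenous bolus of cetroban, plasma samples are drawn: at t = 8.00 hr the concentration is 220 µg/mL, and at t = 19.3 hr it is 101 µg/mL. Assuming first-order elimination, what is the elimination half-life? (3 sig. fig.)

k = ln(C₁/C₂) / (t₂ − t₁) = ln(220/101) / (19.3 − 8.00)
  = 0.7785 / 11.30 = 0.06889 hr⁻¹
t½ = ln 2 / k = ln 2 / 0.06889 ≈ 10.1 hours

10.1 hours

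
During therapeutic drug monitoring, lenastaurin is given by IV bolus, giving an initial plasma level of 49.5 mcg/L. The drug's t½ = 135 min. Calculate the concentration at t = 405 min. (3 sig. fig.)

6.19 mcg/L

k = ln 2 / 135 = 0.005134 min⁻¹
C(t) = C₀ e^(−kt) = 49.5 × e^(−0.005134 × 405) = 49.5 × e^(−2.079) = 49.5 × 0.1250 ≈ 6.19 mcg/L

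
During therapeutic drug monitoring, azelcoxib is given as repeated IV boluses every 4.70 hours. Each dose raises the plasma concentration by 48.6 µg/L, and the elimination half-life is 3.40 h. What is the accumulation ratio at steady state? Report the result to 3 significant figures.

1.62

k = ln 2 / 3.40 = 0.2039 h⁻¹
Fraction remaining after one interval: e^(−kτ) = e^(−0.2039 × 4.70) = 0.3836
R = 1 / (1 − 0.3836) = 1 / 0.6164 ≈ 1.62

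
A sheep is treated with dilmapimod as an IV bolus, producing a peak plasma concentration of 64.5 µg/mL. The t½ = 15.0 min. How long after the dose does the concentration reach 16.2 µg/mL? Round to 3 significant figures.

k = ln 2 / 15.0 = 0.04621 min⁻¹
C(t) = C₀ e^(−kt)  ⇒  t = ln(C₀/C) / k
t = ln(64.5/16.2) / 0.04621 = 1.382 / 0.04621 ≈ 29.9 minutes

29.9 minutes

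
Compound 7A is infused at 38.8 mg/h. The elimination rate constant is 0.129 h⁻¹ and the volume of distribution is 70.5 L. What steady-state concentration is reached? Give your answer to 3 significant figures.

CL = k · V = 0.129 × 70.5 = 9.095 L/h
Css = rate / CL = 38.8 / 9.095 ≈ 4.27 µg/mL

4.27 µg/mL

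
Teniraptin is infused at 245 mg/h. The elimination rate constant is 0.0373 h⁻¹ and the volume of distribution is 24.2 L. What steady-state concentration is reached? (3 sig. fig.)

271 mg/L

CL = k · V = 0.0373 × 24.2 = 0.9027 L/h
Css = rate / CL = 245 / 0.9027 ≈ 271 mg/L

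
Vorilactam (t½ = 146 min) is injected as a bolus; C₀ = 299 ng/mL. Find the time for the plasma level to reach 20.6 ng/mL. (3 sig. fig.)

563 minutes

k = ln 2 / 146 = 0.004748 min⁻¹
C(t) = C₀ e^(−kt)  ⇒  t = ln(C₀/C) / k
t = ln(299/20.6) / 0.004748 = 2.675 / 0.004748 ≈ 563 minutes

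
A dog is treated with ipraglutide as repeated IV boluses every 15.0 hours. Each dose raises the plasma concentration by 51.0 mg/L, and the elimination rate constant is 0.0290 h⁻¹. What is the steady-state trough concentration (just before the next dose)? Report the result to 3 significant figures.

93.6 mg/L

Fraction remaining after one interval: e^(−kτ) = e^(−0.02900 × 15.0) = 0.6473
R = 1 / (1 − 0.6473) = 2.835
Css,max = 51.0 × 2.835 = 144.6 mg/L
Css,min = Css,max × e^(−kτ) = 144.6 × 0.6473 ≈ 93.6 mg/L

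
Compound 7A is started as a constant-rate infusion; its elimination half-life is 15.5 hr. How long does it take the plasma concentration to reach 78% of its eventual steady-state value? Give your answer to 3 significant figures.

33.9 hours

k = ln 2 / 15.5 = 0.04472 hr⁻¹
f = 1 − e^(−kt)  ⇒  t = −ln(1 − f) / k
t = −ln(1 − 0.78) / 0.04472 = 1.514 / 0.04472 ≈ 33.9 hours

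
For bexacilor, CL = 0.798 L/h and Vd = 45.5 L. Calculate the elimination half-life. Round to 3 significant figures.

39.5 hours

k = CL / V = 0.798 / 45.5 = 0.01754 h⁻¹
t½ = ln 2 / k = ln 2 / 0.01754 ≈ 39.5 hours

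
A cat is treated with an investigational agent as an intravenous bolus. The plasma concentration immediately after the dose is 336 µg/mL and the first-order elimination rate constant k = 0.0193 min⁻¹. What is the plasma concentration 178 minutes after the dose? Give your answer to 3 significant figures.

C(t) = C₀ e^(−kt) = 336 × e^(−0.01930 × 178) = 336 × e^(−3.435) = 336 × 0.03221 ≈ 10.8 µg/mL

10.8 µg/mL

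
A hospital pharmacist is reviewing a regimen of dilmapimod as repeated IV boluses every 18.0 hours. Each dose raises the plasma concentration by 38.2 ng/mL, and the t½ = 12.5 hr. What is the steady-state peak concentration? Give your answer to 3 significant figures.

k = ln 2 / 12.5 = 0.05545 hr⁻¹
Fraction remaining after one interval: e^(−kτ) = e^(−0.05545 × 18.0) = 0.3686
R = 1 / (1 − 0.3686) = 1.584
Css,max = 38.2 × 1.584 ≈ 60.5 ng/mL

60.5 ng/mL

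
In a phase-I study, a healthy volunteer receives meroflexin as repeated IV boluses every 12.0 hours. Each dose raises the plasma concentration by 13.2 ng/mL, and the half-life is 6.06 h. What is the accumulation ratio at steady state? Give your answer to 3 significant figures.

k = ln 2 / 6.06 = 0.1144 h⁻¹
Fraction remaining after one interval: e^(−kτ) = e^(−0.1144 × 12.0) = 0.2535
R = 1 / (1 − 0.2535) = 1 / 0.7465 ≈ 1.34

1.34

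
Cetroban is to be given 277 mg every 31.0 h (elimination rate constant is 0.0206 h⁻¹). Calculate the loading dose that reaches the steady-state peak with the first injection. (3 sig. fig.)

587 mg

Accumulation ratio R = 1 / (1 − e^(−kτ)) = 1 / (1 − e^(−0.02060×31.0)) = 1 / (1 − 0.5280) = 2.119
Loading dose = maintenance dose × R = 277 × 2.119 ≈ 587 mg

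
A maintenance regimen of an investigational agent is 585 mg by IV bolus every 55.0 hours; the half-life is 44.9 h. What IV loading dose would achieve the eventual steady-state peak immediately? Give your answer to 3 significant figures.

k = ln 2 / 44.9 = 0.01544 h⁻¹
Accumulation ratio R = 1 / (1 − e^(−kτ)) = 1 / (1 − e^(−0.01544×55.0)) = 1 / (1 − 0.4278) = 1.748
Loading dose = maintenance dose × R = 585 × 1.748 ≈ 1020 mg

1020 mg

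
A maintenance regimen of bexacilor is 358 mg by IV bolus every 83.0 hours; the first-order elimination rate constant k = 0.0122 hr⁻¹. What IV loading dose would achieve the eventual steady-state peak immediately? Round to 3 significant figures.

Accumulation ratio R = 1 / (1 − e^(−kτ)) = 1 / (1 − e^(−0.01220×83.0)) = 1 / (1 − 0.3633) = 1.571
Loading dose = maintenance dose × R = 358 × 1.571 ≈ 562 mg

562 mg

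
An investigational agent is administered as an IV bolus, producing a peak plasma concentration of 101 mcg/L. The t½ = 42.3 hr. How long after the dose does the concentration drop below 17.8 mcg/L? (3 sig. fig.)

k = ln 2 / 42.3 = 0.01639 hr⁻¹
C(t) = C₀ e^(−kt)  ⇒  t = ln(C₀/C) / k
t = ln(101/17.8) / 0.01639 = 1.736 / 0.01639 ≈ 106 hours

106 hours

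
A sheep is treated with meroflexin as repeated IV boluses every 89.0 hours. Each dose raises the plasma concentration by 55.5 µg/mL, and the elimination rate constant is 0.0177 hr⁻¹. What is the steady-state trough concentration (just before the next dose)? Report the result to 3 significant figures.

14.5 µg/mL

Fraction remaining after one interval: e^(−kτ) = e^(−0.01770 × 89.0) = 0.2069
R = 1 / (1 − 0.2069) = 1.261
Css,max = 55.5 × 1.261 = 69.98 µg/mL
Css,min = Css,max × e^(−kτ) = 69.98 × 0.2069 ≈ 14.5 µg/mL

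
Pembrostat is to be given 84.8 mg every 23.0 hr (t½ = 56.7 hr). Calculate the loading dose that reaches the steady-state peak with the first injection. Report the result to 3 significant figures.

346 mg

k = ln 2 / 56.7 = 0.01222 hr⁻¹
Accumulation ratio R = 1 / (1 − e^(−kτ)) = 1 / (1 − e^(−0.01222×23.0)) = 1 / (1 − 0.7549) = 4.080
Loading dose = maintenance dose × R = 84.8 × 4.080 ≈ 346 mg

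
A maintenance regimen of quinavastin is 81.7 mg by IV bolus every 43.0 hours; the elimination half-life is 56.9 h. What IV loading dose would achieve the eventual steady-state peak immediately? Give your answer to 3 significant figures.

200 mg

k = ln 2 / 56.9 = 0.01218 h⁻¹
Accumulation ratio R = 1 / (1 − e^(−kτ)) = 1 / (1 − e^(−0.01218×43.0)) = 1 / (1 − 0.5923) = 2.453
Loading dose = maintenance dose × R = 81.7 × 2.453 ≈ 200 mg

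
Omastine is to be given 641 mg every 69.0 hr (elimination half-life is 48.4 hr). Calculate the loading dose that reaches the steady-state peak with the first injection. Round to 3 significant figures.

k = ln 2 / 48.4 = 0.01432 hr⁻¹
Accumulation ratio R = 1 / (1 − e^(−kτ)) = 1 / (1 − e^(−0.01432×69.0)) = 1 / (1 − 0.3723) = 1.593
Loading dose = maintenance dose × R = 641 × 1.593 ≈ 1020 mg

1020 mg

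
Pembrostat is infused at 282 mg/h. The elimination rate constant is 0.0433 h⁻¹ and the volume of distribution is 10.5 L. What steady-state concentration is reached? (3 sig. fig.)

620 mg/L

CL = k · V = 0.0433 × 10.5 = 0.4546 L/h
Css = rate / CL = 282 / 0.4546 ≈ 620 mg/L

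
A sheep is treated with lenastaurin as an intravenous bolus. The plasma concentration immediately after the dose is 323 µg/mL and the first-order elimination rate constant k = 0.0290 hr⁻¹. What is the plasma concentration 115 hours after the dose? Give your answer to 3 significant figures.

11.5 µg/mL

C(t) = C₀ e^(−kt) = 323 × e^(−0.02900 × 115) = 323 × e^(−3.335) = 323 × 0.03561 ≈ 11.5 µg/mL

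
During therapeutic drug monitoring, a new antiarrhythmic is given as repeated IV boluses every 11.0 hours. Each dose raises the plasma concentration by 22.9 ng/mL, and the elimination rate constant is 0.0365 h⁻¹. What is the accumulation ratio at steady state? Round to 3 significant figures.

Fraction remaining after one interval: e^(−kτ) = e^(−0.03650 × 11.0) = 0.6693
R = 1 / (1 − 0.6693) = 1 / 0.3307 ≈ 3.02

3.02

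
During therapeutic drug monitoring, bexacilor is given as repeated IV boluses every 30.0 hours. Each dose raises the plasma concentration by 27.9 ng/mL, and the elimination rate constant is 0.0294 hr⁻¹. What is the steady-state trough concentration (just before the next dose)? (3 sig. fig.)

19.7 ng/mL

Fraction remaining after one interval: e^(−kτ) = e^(−0.02940 × 30.0) = 0.4140
R = 1 / (1 − 0.4140) = 1.706
Css,max = 27.9 × 1.706 = 47.61 ng/mL
Css,min = Css,max × e^(−kτ) = 47.61 × 0.4140 ≈ 19.7 ng/mL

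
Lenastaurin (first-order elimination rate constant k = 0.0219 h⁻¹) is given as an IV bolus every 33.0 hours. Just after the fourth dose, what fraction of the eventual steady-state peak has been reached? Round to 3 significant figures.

f_n = 1 − e^(−nkτ) = 1 − e^(−4 × 0.02190 × 33.0) = 1 − e^(−2.891) = 1 − 0.05553 ≈ 0.944

0.944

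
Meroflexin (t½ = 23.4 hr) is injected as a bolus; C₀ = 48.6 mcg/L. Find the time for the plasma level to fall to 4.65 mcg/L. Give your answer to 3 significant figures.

k = ln 2 / 23.4 = 0.02962 hr⁻¹
C(t) = C₀ e^(−kt)  ⇒  t = ln(C₀/C) / k
t = ln(48.6/4.65) / 0.02962 = 2.347 / 0.02962 ≈ 79.2 hours

79.2 hours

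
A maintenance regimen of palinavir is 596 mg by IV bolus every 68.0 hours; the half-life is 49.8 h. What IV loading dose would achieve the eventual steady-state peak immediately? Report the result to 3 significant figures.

974 mg

k = ln 2 / 49.8 = 0.01392 h⁻¹
Accumulation ratio R = 1 / (1 − e^(−kτ)) = 1 / (1 − e^(−0.01392×68.0)) = 1 / (1 − 0.3881) = 1.634
Loading dose = maintenance dose × R = 596 × 1.634 ≈ 974 mg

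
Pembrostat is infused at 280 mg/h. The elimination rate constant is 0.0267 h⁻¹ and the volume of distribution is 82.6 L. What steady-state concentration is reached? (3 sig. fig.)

CL = k · V = 0.0267 × 82.6 = 2.205 L/h
Css = rate / CL = 280 / 2.205 ≈ 127 µg/mL

127 µg/mL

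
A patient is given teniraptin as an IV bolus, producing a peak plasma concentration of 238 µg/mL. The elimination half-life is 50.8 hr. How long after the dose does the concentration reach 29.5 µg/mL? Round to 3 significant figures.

k = ln 2 / 50.8 = 0.01364 hr⁻¹
C(t) = C₀ e^(−kt)  ⇒  t = ln(C₀/C) / k
t = ln(238/29.5) / 0.01364 = 2.088 / 0.01364 ≈ 153 hours

153 hours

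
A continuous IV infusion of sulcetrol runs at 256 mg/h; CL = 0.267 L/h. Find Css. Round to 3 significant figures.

Css = infusion rate / CL = 256 / 0.267 ≈ 959 mg/L

959 mg/L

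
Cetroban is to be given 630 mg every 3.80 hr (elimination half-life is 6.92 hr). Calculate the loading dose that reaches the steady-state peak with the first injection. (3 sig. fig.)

k = ln 2 / 6.92 = 0.1002 hr⁻¹
Accumulation ratio R = 1 / (1 − e^(−kτ)) = 1 / (1 − e^(−0.1002×3.80)) = 1 / (1 − 0.6834) = 3.159
Loading dose = maintenance dose × R = 630 × 3.159 ≈ 1990 mg

1990 mg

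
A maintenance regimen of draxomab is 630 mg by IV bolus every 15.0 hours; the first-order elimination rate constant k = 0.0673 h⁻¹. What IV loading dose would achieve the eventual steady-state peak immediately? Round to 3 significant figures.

991 mg

Accumulation ratio R = 1 / (1 − e^(−kτ)) = 1 / (1 − e^(−0.06730×15.0)) = 1 / (1 − 0.3644) = 1.573
Loading dose = maintenance dose × R = 630 × 1.573 ≈ 991 mg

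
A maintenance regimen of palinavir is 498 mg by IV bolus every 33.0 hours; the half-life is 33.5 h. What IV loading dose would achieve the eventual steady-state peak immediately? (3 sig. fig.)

1010 mg

k = ln 2 / 33.5 = 0.02069 h⁻¹
Accumulation ratio R = 1 / (1 − e^(−kτ)) = 1 / (1 − e^(−0.02069×33.0)) = 1 / (1 − 0.5052) = 2.021
Loading dose = maintenance dose × R = 498 × 2.021 ≈ 1010 mg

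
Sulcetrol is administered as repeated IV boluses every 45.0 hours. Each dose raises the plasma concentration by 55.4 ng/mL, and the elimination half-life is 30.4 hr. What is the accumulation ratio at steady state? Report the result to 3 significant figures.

1.56

k = ln 2 / 30.4 = 0.02280 hr⁻¹
Fraction remaining after one interval: e^(−kτ) = e^(−0.02280 × 45.0) = 0.3584
R = 1 / (1 − 0.3584) = 1 / 0.6416 ≈ 1.56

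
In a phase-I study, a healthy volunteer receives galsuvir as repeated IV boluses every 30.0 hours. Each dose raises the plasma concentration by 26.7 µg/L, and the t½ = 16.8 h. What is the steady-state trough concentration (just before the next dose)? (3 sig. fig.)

10.9 µg/L

k = ln 2 / 16.8 = 0.04126 h⁻¹
Fraction remaining after one interval: e^(−kτ) = e^(−0.04126 × 30.0) = 0.2900
R = 1 / (1 − 0.2900) = 1.409
Css,max = 26.7 × 1.409 = 37.61 µg/L
Css,min = Css,max × e^(−kτ) = 37.61 × 0.2900 ≈ 10.9 µg/L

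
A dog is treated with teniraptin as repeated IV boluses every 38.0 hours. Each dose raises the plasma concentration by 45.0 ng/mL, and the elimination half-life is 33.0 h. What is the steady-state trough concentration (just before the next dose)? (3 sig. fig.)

36.8 ng/mL

k = ln 2 / 33.0 = 0.02100 h⁻¹
Fraction remaining after one interval: e^(−kτ) = e^(−0.02100 × 38.0) = 0.4502
R = 1 / (1 − 0.4502) = 1.819
Css,max = 45.0 × 1.819 = 81.84 ng/mL
Css,min = Css,max × e^(−kτ) = 81.84 × 0.4502 ≈ 36.8 ng/mL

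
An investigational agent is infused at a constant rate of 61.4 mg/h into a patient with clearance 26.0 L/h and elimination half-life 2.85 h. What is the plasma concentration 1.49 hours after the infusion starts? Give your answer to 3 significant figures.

0.718 µg/mL

Css = rate / CL = 61.4 / 26.0 = 2.362 µg/mL
k = ln 2 / 2.85 = 0.2432 h⁻¹
C(t) = Css (1 − e^(−kt)) = 2.362 × (1 − e^(−0.3624)) = 2.362 × 0.3040 ≈ 0.718 µg/mL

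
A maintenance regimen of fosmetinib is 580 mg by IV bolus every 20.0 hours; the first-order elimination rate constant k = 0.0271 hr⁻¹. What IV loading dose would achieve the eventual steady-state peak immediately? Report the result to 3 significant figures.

1390 mg

Accumulation ratio R = 1 / (1 − e^(−kτ)) = 1 / (1 − e^(−0.02710×20.0)) = 1 / (1 − 0.5816) = 2.390
Loading dose = maintenance dose × R = 580 × 2.390 ≈ 1390 mg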